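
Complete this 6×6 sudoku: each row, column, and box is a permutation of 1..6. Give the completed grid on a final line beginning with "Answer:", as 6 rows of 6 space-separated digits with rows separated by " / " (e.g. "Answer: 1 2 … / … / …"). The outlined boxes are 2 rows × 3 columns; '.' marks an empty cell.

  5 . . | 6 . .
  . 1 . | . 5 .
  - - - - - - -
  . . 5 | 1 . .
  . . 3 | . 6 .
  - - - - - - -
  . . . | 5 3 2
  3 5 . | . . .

Step 1. [r6c3∈{1,2,4,6}] across row 6, 2 lands solely at r6c3 ⇒ r6c3=2.
Step 2. [r1c3∈{4}] only 4 remains possible at r1c3. So r1c3=4.
Step 3. [r6c4∈{4}] r6c4's peers cover all but 4, so r6c4=4.
Step 4. [r3c5∈{2,4}] r3c5 is the only open cell in col 5 admitting 4. So r3c5=4.
Step 5. [r4c1∈{1,2,4}] in row 4, 1 fits only at r4c1. So r4c1=1.
Step 6. [r1c5∈{1,2}] col 5 places 2 nowhere but r1c5. So r1c5=2.
Step 7. [r4c2∈{2,4}] across row 4, 4 lands solely at r4c2 ⇒ r4c2=4.
Step 8. [r5c2∈{6}] r5c2 has the single candidate 6. So r5c2=6.
Step 9. [r2c4∈{3}] only 3 remains possible at r2c4, so r2c4=3.
Step 10. [r3c1∈{2,6}] r3c1 is the only open cell in row 3 admitting 6 ⇒ r3c1=6.
Step 11. [r6c6∈{1,6}] 6 has one home in row 6: r6c6, so r6c6=6.
Step 12. [r6c5∈{1}] r6c5 is down to just 1. So r6c5=1.
Step 13. [r2c3∈{6}] r2c3 is down to just 6, so r2c3=6.
Step 14. [r2c6∈{4}] only 4 remains possible at r2c6. So r2c6=4.
Step 15. [r1c6∈{1}] nothing but 1 survives at r1c6, so r1c6=1.
Step 16. [r2c1∈{2}] only 2 remains possible at r2c1. So r2c1=2.
Step 17. [r3c6∈{3}] r3c6 has the single candidate 3. So r3c6=3.
Step 18. [r5c3∈{1}] r5c3 is down to just 1, so r5c3=1.
Step 19. [r4c4∈{2}] r4c4 is down to just 2, so r4c4=2.
Step 20. [r5c1∈{4}] nothing but 4 survives at r5c1. So r5c1=4.
Step 21. [r3c2∈{2}] only 2 remains possible at r3c2. So r3c2=2.
Step 22. [r1c2∈{3}] r1c2 has the single candidate 3 ⇒ r1c2=3.
Step 23. [r4c6∈{5}] r4c6 is down to just 5, so r4c6=5.

Answer: 5 3 4 6 2 1 / 2 1 6 3 5 4 / 6 2 5 1 4 3 / 1 4 3 2 6 5 / 4 6 1 5 3 2 / 3 5 2 4 1 6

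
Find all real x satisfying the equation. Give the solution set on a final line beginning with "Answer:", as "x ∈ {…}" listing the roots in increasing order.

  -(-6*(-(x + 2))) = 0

Step 1. [-(-6*(-(x + 2))) = 0] flip signs both sides, so neg: -6*(-(x + 2)) = 0.
Step 2. [-6*(-(x + 2)) = 0] leading coefficient -6: divide by -6 ⇒ div: -(x + 2) = 0.
Step 3. [-(x + 2) = 0] flip signs both sides. So neg: x + 2 = 0.
Step 4. [x + 2 = 0] 2 comes off first (subtract 2) ⇒ sub: x = -2.

Answer: x ∈ {-2}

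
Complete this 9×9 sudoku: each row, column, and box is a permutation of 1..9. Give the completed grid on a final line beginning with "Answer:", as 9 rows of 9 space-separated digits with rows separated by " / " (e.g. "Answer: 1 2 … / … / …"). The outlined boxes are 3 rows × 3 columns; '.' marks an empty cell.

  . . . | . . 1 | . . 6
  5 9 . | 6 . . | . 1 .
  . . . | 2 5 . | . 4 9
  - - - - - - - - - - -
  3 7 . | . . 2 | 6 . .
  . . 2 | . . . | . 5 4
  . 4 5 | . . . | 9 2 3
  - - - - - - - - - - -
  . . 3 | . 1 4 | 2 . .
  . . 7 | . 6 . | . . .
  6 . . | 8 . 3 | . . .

Step 1. [r5c7∈{1,7,8}] across box 6, 7 lands solely at r5c7 ⇒ r5c7=7.
Step 2. [r4c8∈{8}] r4c8 is down to just 8. So r4c8=8.
Step 3. [r8c6∈{5,9}] in col 6, 5 fits only at r8c6. So r8c6=5.
Step 4. [r8c4∈{9}] r8c4 has the single candidate 9 ⇒ r8c4=9.
Step 5. [r1c5∈{3,4,7,8,9}] across row 1, 9 lands solely at r1c5, so r1c5=9.
Step 6. [r7c4∈{7}] only 7 remains possible at r7c4. So r7c4=7.
Step 7. [r4c9∈{1}] r4c9 is down to just 1. So r4c9=1.
Step 8. [r8c9∈{8}] nothing but 8 survives at r8c9. So r8c9=8.
Step 9. [r5c2∈{1,6,8}] across box 4, 6 lands solely at r5c2, so r5c2=6.
Step 10. [r1c7∈{3,5,8}] in row 1, 5 fits only at r1c7. So r1c7=5.
Step 11. [r5c6∈{8,9}] col 6 places 9 nowhere but r5c6. So r5c6=9.
Step 12. [r7c1∈{8,9}] across col 1, 9 lands solely at r7c1. So r7c1=9.
Step 13. [r7c2∈{5,8}] in row 7, 8 fits only at r7c2. So r7c2=8.
Step 14. [r9c2∈{1,2,5}] r9c2 is the only open cell in col 2 admitting 5 ⇒ r9c2=5.
Step 15. [r4c5∈{4}] r4c5's peers cover all but 4 ⇒ r4c5=4.
Step 16. [r2c3∈{4,8}] row 2 places 4 nowhere but r2c3, so r2c3=4.
Step 17. [r9c3∈{1}] r9c3's peers cover all but 1, so r9c3=1.
Step 18. [r1c3∈{8}] only 8 remains possible at r1c3. So r1c3=8.
Step 19. [r6c6∈{6,7,8}] 6 has one home in row 6: r6c6 ⇒ r6c6=6.
Step 20. [r8c7∈{1,3,4}] 1 has one home in row 8: r8c7. So r8c7=1.
Step 21. [r8c2∈{2}] only 2 remains possible at r8c2, so r8c2=2.
Step 22. [r1c2∈{3}] nothing but 3 survives at r1c2. So r1c2=3.
Step 23. [r2c5∈{3,7,8}] across box 2, 3 lands solely at r2c5, so r2c5=3.
Step 24. [r1c8∈{7}] only 7 remains possible at r1c8, so r1c8=7.
Step 25. [r6c4∈{1}] r6c4 is down to just 1, so r6c4=1.
Step 26. [r5c1∈{1,8}] r5c1 is the only open cell in row 5 admitting 1. So r5c1=1.
Step 27. [r2c7∈{8}] only 8 remains possible at r2c7 ⇒ r2c7=8.
Step 28. [r6c5∈{7,8}] in row 6, 7 fits only at r6c5. So r6c5=7.
Step 29. [r2c6∈{7}] only 7 remains possible at r2c6 ⇒ r2c6=7.
Step 30. [r5c4∈{3}] r5c4's peers cover all but 3. So r5c4=3.
Step 31. [r9c5∈{2}] r9c5's peers cover all but 2, so r9c5=2.
Step 32. [r7c8∈{6}] nothing but 6 survives at r7c8 ⇒ r7c8=6.
Step 33. [r4c3∈{9}] nothing but 9 survives at r4c3, so r4c3=9.
Step 34. [r3c3∈{6}] r3c3 is down to just 6, so r3c3=6.
Step 35. [r9c7∈{4}] r9c7 is down to just 4 ⇒ r9c7=4.
Step 36. [r3c6∈{8}] r3c6's peers cover all but 8 ⇒ r3c6=8.
Step 37. [r3c1∈{7}] r3c1's peers cover all but 7 ⇒ r3c1=7.
Step 38. [r1c4∈{4}] nothing but 4 survives at r1c4. So r1c4=4.
Step 39. [r9c8∈{9}] only 9 remains possible at r9c8 ⇒ r9c8=9.
Step 40. [r5c5∈{8}] nothing but 8 survives at r5c5. So r5c5=8.
Step 41. [r3c7∈{3}] r3c7 is down to just 3. So r3c7=3.
Step 42. [r6c1∈{8}] r6c1 is down to just 8, so r6c1=8.
Step 43. [r4c4∈{5}] nothing but 5 survives at r4c4, so r4c4=5.
Step 44. [r7c9∈{5}] r7c9 is down to just 5, so r7c9=5.
Step 45. [r3c2∈{1}] r3c2's peers cover all but 1 ⇒ r3c2=1.
Step 46. [r1c1∈{2}] r1c1 has the single candidate 2. So r1c1=2.
Step 47. [r9c9∈{7}] r9c9 has the single candidate 7, so r9c9=7.
Step 48. [r8c1∈{4}] r8c1 has the single candidate 4, so r8c1=4.
Step 49. [r2c9∈{2}] nothing but 2 survives at r2c9, so r2c9=2.
Step 50. [r8c8∈{3}] r8c8 has the single candidate 3, so r8c8=3.

Answer: 2 3 8 4 9 1 5 7 6 / 5 9 4 6 3 7 8 1 2 / 7 1 6 2 5 8 3 4 9 / 3 7 9 5 4 2 6 8 1 / 1 6 2 3 8 9 7 5 4 / 8 4 5 1 7 6 9 2 3 / 9 8 3 7 1 4 2 6 5 / 4 2 7 9 6 5 1 3 8 / 6 5 1 8 2 3 4 9 7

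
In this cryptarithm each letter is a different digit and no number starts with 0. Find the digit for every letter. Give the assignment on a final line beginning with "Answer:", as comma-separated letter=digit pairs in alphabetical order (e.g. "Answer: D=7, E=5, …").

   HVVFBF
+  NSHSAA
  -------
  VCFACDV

Step 1. [col 1: F + A ≡ V (mod 10)] several values work for F in column 1 (F + A ≡ V (mod 10), carry-in 0); try F=3. So F=3.
Step 2. [col 1: F + A ≡ V (mod 10)] V=1 is one option consistent with column 1 (F + A ≡ V (mod 10), carry-in 0) — take it. So V=1.
Step 3. [col 1: F + A ≡ V (mod 10)] column 1: given F=3, V=1, carry-in 0, and digits 1,3 already taken and all letters distinct, F+A≡V (mod 10) forces A=8, so A=8.
Step 4. [col 2: B + A ≡ D (mod 10)] column 2 (B + A ≡ D (mod 10), carry-in 1) doesn't pin B yet; pick B=5 and continue, so B=5.
Step 5. [col 2: B + A ≡ D (mod 10)] from column 2 (B=5, A=8, carry-in 1, digits 1,3,5,8 already taken and all letters distinct): D must equal 4, so D=4.
Step 6. [col 3: F + S ≡ C (mod 10)] no forcing yet in column 3 (carry-in 1); C=6 is free and consistent — try it, so C=6.
Step 7. [col 3: F + S ≡ C (mod 10)] from column 3 (F=3, C=6, carry-in 1, digits 1,3,4,5,6,8 already taken and all letters distinct): S must equal 2. So S=2.
Step 8. [col 4: V + H ≡ A (mod 10)] column 4 reads V+H+carry(0)=A with V=1, A=8; with digits 1,2,3,4,5,6,8 already taken and all letters distinct, the only value for H is 7. So H=7.
Step 9. [col 6: H + N ≡ C (mod 10)] column 6: given H=7, C=6, carry-in 0, and digits 1,2,3,4,5,6,7,8 already taken and all letters distinct, H+N≡C (mod 10) forces N=9. So N=9.

Answer: A=8, B=5, C=6, D=4, F=3, H=7, N=9, S=2, V=1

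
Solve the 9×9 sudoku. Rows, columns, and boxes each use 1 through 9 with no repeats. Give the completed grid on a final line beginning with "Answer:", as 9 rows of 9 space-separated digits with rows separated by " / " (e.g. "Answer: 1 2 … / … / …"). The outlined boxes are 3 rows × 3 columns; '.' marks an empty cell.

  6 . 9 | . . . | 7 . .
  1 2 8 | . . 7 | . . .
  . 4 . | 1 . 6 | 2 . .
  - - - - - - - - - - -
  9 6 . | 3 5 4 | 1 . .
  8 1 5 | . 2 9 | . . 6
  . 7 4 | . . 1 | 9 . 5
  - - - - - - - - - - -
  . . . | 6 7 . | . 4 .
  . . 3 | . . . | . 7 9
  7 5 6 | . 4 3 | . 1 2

Step 1. [r5c8∈{3}] r5c8 has the single candidate 3, so r5c8=3.
Step 2. [r8c2∈{8}] nothing but 8 survives at r8c2, so r8c2=8.
Step 3. [r7c1∈{2}] r7c1 is down to just 2 ⇒ r7c1=2.
Step 4. [r6c4∈{8}] r6c4 is down to just 8, so r6c4=8.
Step 5. [r7c6∈{5,8}] in box 8, 8 fits only at r7c6, so r7c6=8.
Step 6. [r7c9∈{3}] only 3 remains possible at r7c9 ⇒ r7c9=3.
Step 7. [r3c9∈{8}] r3c9 has the single candidate 8. So r3c9=8.
Step 8. [r1c8∈{5}] r1c8 has the single candidate 5, so r1c8=5.
Step 9. [r2c9∈{4}] r2c9's peers cover all but 4 ⇒ r2c9=4.
Step 10. [r8c6∈{2,5}] col 6 places 5 nowhere but r8c6, so r8c6=5.
Step 11. [r1c2∈{3}] r1c2 is down to just 3 ⇒ r1c2=3.
Step 12. [r2c7∈{3,6}] col 7 places 3 nowhere but r2c7, so r2c7=3.
Step 13. [r2c5∈{9}] nothing but 9 survives at r2c5. So r2c5=9.
Step 14. [r1c4∈{2,4}] r1c4 is the only open cell in row 1 admitting 4 ⇒ r1c4=4.
Step 15. [r4c8∈{2,8}] r4c8 is the only open cell in row 4 admitting 8 ⇒ r4c8=8.
Step 16. [r8c4∈{2}] only 2 remains possible at r8c4, so r8c4=2.
Step 17. [r9c7∈{8}] r9c7's peers cover all but 8. So r9c7=8.
Step 18. [r4c3∈{2}] nothing but 2 survives at r4c3 ⇒ r4c3=2.
Step 19. [r6c8∈{2}] r6c8 has the single candidate 2 ⇒ r6c8=2.
Step 20. [r7c2∈{9}] r7c2's peers cover all but 9 ⇒ r7c2=9.
Step 21. [r2c4∈{5}] only 5 remains possible at r2c4. So r2c4=5.
Step 22. [r4c9∈{7}] r4c9's peers cover all but 7. So r4c9=7.
Step 23. [r8c5∈{1}] only 1 remains possible at r8c5, so r8c5=1.
Step 24. [r1c9∈{1}] nothing but 1 survives at r1c9 ⇒ r1c9=1.
Step 25. [r5c7∈{4}] r5c7's peers cover all but 4. So r5c7=4.
Step 26. [r6c5∈{6}] only 6 remains possible at r6c5, so r6c5=6.
Step 27. [r3c8∈{9}] r3c8's peers cover all but 9. So r3c8=9.
Step 28. [r8c7∈{6}] only 6 remains possible at r8c7 ⇒ r8c7=6.
Step 29. [r7c3∈{1}] nothing but 1 survives at r7c3. So r7c3=1.
Step 30. [r3c1∈{5}] only 5 remains possible at r3c1, so r3c1=5.
Step 31. [r3c5∈{3}] r3c5 has the single candidate 3 ⇒ r3c5=3.
Step 32. [r6c1∈{3}] only 3 remains possible at r6c1, so r6c1=3.
Step 33. [r8c1∈{4}] nothing but 4 survives at r8c1, so r8c1=4.
Step 34. [r2c8∈{6}] r2c8 has the single candidate 6. So r2c8=6.
Step 35. [r1c5∈{8}] only 8 remains possible at r1c5, so r1c5=8.
Step 36. [r3c3∈{7}] r3c3 has the single candidate 7 ⇒ r3c3=7.
Step 37. [r1c6∈{2}] only 2 remains possible at r1c6 ⇒ r1c6=2.
Step 38. [r7c7∈{5}] only 5 remains possible at r7c7. So r7c7=5.
Step 39. [r5c4∈{7}] r5c4 has the single candidate 7, so r5c4=7.
Step 40. [r9c4∈{9}] r9c4 is down to just 9, so r9c4=9.

Answer: 6 3 9 4 8 2 7 5 1 / 1 2 8 5 9 7 3 6 4 / 5 4 7 1 3 6 2 9 8 / 9 6 2 3 5 4 1 8 7 / 8 1 5 7 2 9 4 3 6 / 3 7 4 8 6 1 9 2 5 / 2 9 1 6 7 8 5 4 3 / 4 8 3 2 1 5 6 7 9 / 7 5 6 9 4 3 8 1 2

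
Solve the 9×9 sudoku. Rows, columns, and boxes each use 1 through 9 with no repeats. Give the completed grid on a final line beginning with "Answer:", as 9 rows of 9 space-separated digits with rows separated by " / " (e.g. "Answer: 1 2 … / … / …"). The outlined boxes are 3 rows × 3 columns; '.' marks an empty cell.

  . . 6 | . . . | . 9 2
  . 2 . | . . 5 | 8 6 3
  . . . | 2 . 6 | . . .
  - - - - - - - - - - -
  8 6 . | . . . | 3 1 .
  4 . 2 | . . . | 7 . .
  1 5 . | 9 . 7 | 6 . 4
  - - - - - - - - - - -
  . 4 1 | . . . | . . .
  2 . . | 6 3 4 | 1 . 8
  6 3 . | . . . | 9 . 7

Step 1. [r8c8∈{5}] nothing but 5 survives at r8c8. So r8c8=5.
Step 2. [r9c3∈{5,8}] in box 7, 8 fits only at r9c3. So r9c3=8.
Step 3. [r3c3∈{3,4,5,7,9}] in col 3, 5 fits only at r3c3. So r3c3=5.
Step 4. [r5c2∈{9}] r5c2 is down to just 9 ⇒ r5c2=9.
Step 5. [r7c6∈{2,8,9}] r7c6 is the only open cell in col 6 admitting 9, so r7c6=9.
Step 6. [r6c8∈{2,8}] r6c8 is the only open cell in box 6 admitting 2, so r6c8=2.
Step 7. [r6c5∈{8}] only 8 remains possible at r6c5. So r6c5=8.
Step 8. [r2c3∈{4,7,9}] r2c3 is the only open cell in col 3 admitting 4. So r2c3=4.
Step 9. [r3c8∈{4,7}] col 8 places 7 nowhere but r3c8. So r3c8=7.
Step 10. [r1c6∈{1,3,8}] across col 6, 8 lands solely at r1c6. So r1c6=8.
Step 11. [r1c4∈{1,3,4,7}] in box 2, 3 fits only at r1c4 ⇒ r1c4=3.
Step 12. [r1c1∈{7}] r1c1's peers cover all but 7. So r1c1=7.
Step 13. [r5c9∈{5}] r5c9's peers cover all but 5 ⇒ r5c9=5.
Step 14. [r5c4∈{1}] nothing but 1 survives at r5c4 ⇒ r5c4=1.
Step 15. [r2c5∈{1,7,9}] r2c5 is the only open cell in row 2 admitting 1, so r2c5=1.
Step 16. [r9c4∈{5}] r9c4 is down to just 5 ⇒ r9c4=5.
Step 17. [r9c5∈{2}] r9c5 is down to just 2 ⇒ r9c5=2.
Step 18. [r1c5∈{4}] only 4 remains possible at r1c5, so r1c5=4.
Step 19. [r7c4∈{7,8}] across row 7, 8 lands solely at r7c4, so r7c4=8.
Step 20. [r3c2∈{1,8}] r3c2 is the only open cell in row 3 admitting 8, so r3c2=8.
Step 21. [r8c2∈{7}] nothing but 7 survives at r8c2. So r8c2=7.
Step 22. [r2c1∈{9}] only 9 remains possible at r2c1 ⇒ r2c1=9.
Step 23. [r4c3∈{7}] r4c3 has the single candidate 7. So r4c3=7.
Step 24. [r9c6∈{1}] r9c6's peers cover all but 1. So r9c6=1.
Step 25. [r7c5∈{7}] only 7 remains possible at r7c5 ⇒ r7c5=7.
Step 26. [r7c7∈{2}] r7c7 has the single candidate 2 ⇒ r7c7=2.
Step 27. [r6c3∈{3}] r6c3 has the single candidate 3 ⇒ r6c3=3.
Step 28. [r3c9∈{1}] only 1 remains possible at r3c9. So r3c9=1.
Step 29. [r5c6∈{3}] r5c6's peers cover all but 3 ⇒ r5c6=3.
Step 30. [r8c3∈{9}] r8c3's peers cover all but 9. So r8c3=9.
Step 31. [r7c1∈{5}] r7c1 has the single candidate 5 ⇒ r7c1=5.
Step 32. [r4c4∈{4}] r4c4's peers cover all but 4, so r4c4=4.
Step 33. [r4c5∈{5}] r4c5 is down to just 5, so r4c5=5.
Step 34. [r4c6∈{2}] r4c6 has the single candidate 2 ⇒ r4c6=2.
Step 35. [r1c7∈{5}] only 5 remains possible at r1c7. So r1c7=5.
Step 36. [r5c8∈{8}] only 8 remains possible at r5c8 ⇒ r5c8=8.
Step 37. [r1c2∈{1}] r1c2 has the single candidate 1, so r1c2=1.
Step 38. [r3c1∈{3}] r3c1 is down to just 3. So r3c1=3.
Step 39. [r5c5∈{6}] r5c5's peers cover all but 6. So r5c5=6.
Step 40. [r2c4∈{7}] only 7 remains possible at r2c4 ⇒ r2c4=7.
Step 41. [r7c8∈{3}] only 3 remains possible at r7c8. So r7c8=3.
Step 42. [r7c9∈{6}] r7c9's peers cover all but 6, so r7c9=6.
Step 43. [r4c9∈{9}] nothing but 9 survives at r4c9 ⇒ r4c9=9.
Step 44. [r3c7∈{4}] r3c7 has the single candidate 4 ⇒ r3c7=4.
Step 45. [r3c5∈{9}] r3c5's peers cover all but 9, so r3c5=9.
Step 46. [r9c8∈{4}] nothing but 4 survives at r9c8 ⇒ r9c8=4.

Answer: 7 1 6 3 4 8 5 9 2 / 9 2 4 7 1 5 8 6 3 / 3 8 5 2 9 6 4 7 1 / 8 6 7 4 5 2 3 1 9 / 4 9 2 1 6 3 7 8 5 / 1 5 3 9 8 7 6 2 4 / 5 4 1 8 7 9 2 3 6 / 2 7 9 6 3 4 1 5 8 / 6 3 8 5 2 1 9 4 7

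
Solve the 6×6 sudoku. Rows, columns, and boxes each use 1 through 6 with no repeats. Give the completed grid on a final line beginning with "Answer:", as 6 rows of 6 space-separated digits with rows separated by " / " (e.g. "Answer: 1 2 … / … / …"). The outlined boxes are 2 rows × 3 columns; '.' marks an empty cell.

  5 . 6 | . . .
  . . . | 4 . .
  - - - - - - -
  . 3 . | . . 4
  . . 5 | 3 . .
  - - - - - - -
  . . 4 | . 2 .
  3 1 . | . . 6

Step 1. [r3c4∈{1,2,5,6}] 6 has one home in col 4: r3c4, so r3c4=6.
Step 2. [r2c2∈{2}] r2c2 has the single candidate 2 ⇒ r2c2=2.
Step 3. [r2c1∈{1}] r2c1's peers cover all but 1, so r2c1=1.
Step 4. [r5c6∈{1,3,5}] in row 5, 3 fits only at r5c6. So r5c6=3.
Step 5. [r3c5∈{1,5}] row 3 places 5 nowhere but r3c5, so r3c5=5.
Step 6. [r4c1∈{2,4,6}] r4c1 is the only open cell in col 1 admitting 4. So r4c1=4.
Step 7. [r4c5∈{1}] r4c5's peers cover all but 1. So r4c5=1.
Step 8. [r5c2∈{5,6}] col 2 places 5 nowhere but r5c2, so r5c2=5.
Step 9. [r1c6∈{1,2}] across col 6, 1 lands solely at r1c6 ⇒ r1c6=1.
Step 10. [r3c1∈{2}] r3c1 has the single candidate 2 ⇒ r3c1=2.
Step 11. [r2c5∈{3,6}] row 2 places 6 nowhere but r2c5. So r2c5=6.
Step 12. [r1c2∈{4}] r1c2's peers cover all but 4. So r1c2=4.
Step 13. [r5c1∈{6}] nothing but 6 survives at r5c1 ⇒ r5c1=6.
Step 14. [r1c5∈{3}] r1c5 is down to just 3, so r1c5=3.
Step 15. [r2c6∈{5}] r2c6 is down to just 5, so r2c6=5.
Step 16. [r4c2∈{6}] r4c2 is down to just 6 ⇒ r4c2=6.
Step 17. [r1c4∈{2}] nothing but 2 survives at r1c4, so r1c4=2.
Step 18. [r6c4∈{5}] only 5 remains possible at r6c4, so r6c4=5.
Step 19. [r5c4∈{1}] r5c4's peers cover all but 1. So r5c4=1.
Step 20. [r2c3∈{3}] r2c3's peers cover all but 3, so r2c3=3.
Step 21. [r4c6∈{2}] r4c6 has the single candidate 2 ⇒ r4c6=2.
Step 22. [r6c3∈{2}] only 2 remains possible at r6c3 ⇒ r6c3=2.
Step 23. [r3c3∈{1}] nothing but 1 survives at r3c3, so r3c3=1.
Step 24. [r6c5∈{4}] r6c5 is down to just 4 ⇒ r6c5=4.

Answer: 5 4 6 2 3 1 / 1 2 3 4 6 5 / 2 3 1 6 5 4 / 4 6 5 3 1 2 / 6 5 4 1 2 3 / 3 1 2 5 4 6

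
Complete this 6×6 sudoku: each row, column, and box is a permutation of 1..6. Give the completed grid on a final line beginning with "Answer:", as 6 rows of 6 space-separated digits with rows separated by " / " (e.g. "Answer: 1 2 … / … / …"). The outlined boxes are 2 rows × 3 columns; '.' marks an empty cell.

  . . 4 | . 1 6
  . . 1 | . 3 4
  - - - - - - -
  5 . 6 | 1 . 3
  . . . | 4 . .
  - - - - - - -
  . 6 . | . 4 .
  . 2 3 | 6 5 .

Step 1. [r5c1∈{1}] nothing but 1 survives at r5c1. So r5c1=1.
Step 2. [r4c3∈{2}] nothing but 2 survives at r4c3 ⇒ r4c3=2.
Step 3. [r4c1∈{3}] r4c1 has the single candidate 3. So r4c1=3.
Step 4. [r1c1∈{2}] r1c1 has the single candidate 2. So r1c1=2.
Step 5. [r1c4∈{5}] r1c4 is down to just 5, so r1c4=5.
Step 6. [r5c4∈{2,3}] across row 5, 3 lands solely at r5c4 ⇒ r5c4=3.
Step 7. [r3c5∈{2}] r3c5 is down to just 2 ⇒ r3c5=2.
Step 8. [r1c2∈{3}] r1c2 is down to just 3 ⇒ r1c2=3.
Step 9. [r6c1∈{4}] only 4 remains possible at r6c1 ⇒ r6c1=4.
Step 10. [r5c6∈{2}] r5c6 is down to just 2. So r5c6=2.
Step 11. [r6c6∈{1}] nothing but 1 survives at r6c6, so r6c6=1.
Step 12. [r4c5∈{6}] nothing but 6 survives at r4c5 ⇒ r4c5=6.
Step 13. [r4c6∈{5}] r4c6 is down to just 5. So r4c6=5.
Step 14. [r5c3∈{5}] nothing but 5 survives at r5c3 ⇒ r5c3=5.
Step 15. [r2c1∈{6}] r2c1 has the single candidate 6 ⇒ r2c1=6.
Step 16. [r2c2∈{5}] nothing but 5 survives at r2c2 ⇒ r2c2=5.
Step 17. [r4c2∈{1}] nothing but 1 survives at r4c2 ⇒ r4c2=1.
Step 18. [r3c2∈{4}] r3c2's peers cover all but 4, so r3c2=4.
Step 19. [r2c4∈{2}] r2c4 has the single candidate 2. So r2c4=2.

Answer: 2 3 4 5 1 6 / 6 5 1 2 3 4 / 5 4 6 1 2 3 / 3 1 2 4 6 5 / 1 6 5 3 4 2 / 4 2 3 6 5 1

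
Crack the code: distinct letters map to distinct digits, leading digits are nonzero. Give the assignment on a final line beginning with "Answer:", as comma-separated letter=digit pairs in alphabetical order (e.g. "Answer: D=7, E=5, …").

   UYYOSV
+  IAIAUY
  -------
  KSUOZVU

Step 1. [K] adding two 6-digit numbers gives at most 6+1 digits, and here it does — K is that final carry and must be 1. So K=1.
Step 2. [col 1: V + Y ≡ U (mod 10)] no forcing yet in column 1 (carry-in 0); V=9 is free and consistent — try it, so V=9.
Step 3. [col 1: V + Y ≡ U (mod 10)] several values work for U in column 1 (V + Y ≡ U (mod 10), carry-in 0); try U=5. So U=5.
Step 4. [col 1: V + Y ≡ U (mod 10)] column 1: given V=9, U=5, carry-in 0, and digits 1,5,9 already taken and all letters distinct, V+Y≡U (mod 10) forces Y=6, so Y=6.
Step 5. [col 2: S + U ≡ V (mod 10)] column 2 reads S+U+carry(1)=V with U=5, V=9; with digits 1,5,6,9 already taken and all letters distinct, the only value for S is 3, so S=3.
Step 6. [col 3: O + A ≡ Z (mod 10)] A=8 is one option consistent with column 3 (O + A ≡ Z (mod 10), carry-in 0) — take it ⇒ A=8.
Step 7. [col 3: O + A ≡ Z (mod 10)] several values work for Z in column 3 (O + A ≡ Z (mod 10), carry-in 0); try Z=2 ⇒ Z=2.
Step 8. [col 3: O + A ≡ Z (mod 10)] column 3 reads O+A+carry(0)=Z with A=8, Z=2; with digits 1,2,3,5,6,8,9 already taken and all letters distinct, the only value for O is 4, so O=4.
Step 9. [col 4: Y + I ≡ O (mod 10)] from column 4 (Y=6, O=4, carry-in 1, digits 1,2,3,4,5,6,8,9 already taken and all letters distinct): I must equal 7. So I=7.

Answer: A=8, I=7, K=1, O=4, S=3, U=5, V=9, Y=6, Z=2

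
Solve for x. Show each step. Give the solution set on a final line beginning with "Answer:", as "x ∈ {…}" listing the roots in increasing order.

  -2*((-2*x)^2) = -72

Step 1. [-2*((-2*x)^2) = -72] leading coefficient -2: divide by -2, so div: (-2*x)^2 = 36.
Step 2. [(-2*x)^2 = 36] √ both sides: 36 ≥ 0 gives two branches, so sqrt: -2*x = 6 or -6.
Step 3. [-2*x = 6 or -6] leading coefficient -2: divide by -2, so div: x = -3 or 3.

Answer: x ∈ {-3, 3}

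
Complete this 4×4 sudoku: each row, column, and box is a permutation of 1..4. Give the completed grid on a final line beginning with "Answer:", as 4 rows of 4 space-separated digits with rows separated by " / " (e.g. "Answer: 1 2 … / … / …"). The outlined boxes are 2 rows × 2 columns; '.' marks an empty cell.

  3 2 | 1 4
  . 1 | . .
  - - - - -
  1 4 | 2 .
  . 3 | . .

Step 1. [r3c4∈{3}] only 3 remains possible at r3c4. So r3c4=3.
Step 2. [r2c4∈{2}] r2c4's peers cover all but 2 ⇒ r2c4=2.
Step 3. [r2c3∈{3}] only 3 remains possible at r2c3 ⇒ r2c3=3.
Step 4. [r4c1∈{2}] nothing but 2 survives at r4c1, so r4c1=2.
Step 5. [r4c4∈{1}] nothing but 1 survives at r4c4. So r4c4=1.
Step 6. [r2c1∈{4}] r2c1 has the single candidate 4, so r2c1=4.
Step 7. [r4c3∈{4}] r4c3 is down to just 4 ⇒ r4c3=4.

Answer: 3 2 1 4 / 4 1 3 2 / 1 4 2 3 / 2 3 4 1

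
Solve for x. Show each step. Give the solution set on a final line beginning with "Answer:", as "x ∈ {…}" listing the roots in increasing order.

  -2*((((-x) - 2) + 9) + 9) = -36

Step 1. [-2*((((-x) - 2) + 9) + 9) = -36] -2·(inner) — divide through by -2. So div: (((-x) - 2) + 9) + 9 = 18.
Step 2. [(((-x) - 2) + 9) + 9 = 18] peel the +9: subtract 9 from each side. So sub: ((-x) - 2) + 9 = 9.
Step 3. [((-x) - 2) + 9 = 9] subtract 9: x sits inside (… + 9), so sub: (-x) - 2 = 0.
Step 4. [(-x) - 2 = 0] -2 is outermost — add 2 both sides. So sub: -x = 2.
Step 5. [-x = 2] LHS negated; negate both sides. So neg: x = -2.

Answer: x ∈ {-2}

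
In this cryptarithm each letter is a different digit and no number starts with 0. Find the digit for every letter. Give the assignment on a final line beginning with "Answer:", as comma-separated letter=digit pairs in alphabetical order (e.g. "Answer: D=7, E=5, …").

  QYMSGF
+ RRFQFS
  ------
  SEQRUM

Step 1. [col 1: F + S ≡ M (mod 10)] no forcing yet in column 1 (carry-in 0); M=0 is free and consistent — try it, so M=0.
Step 2. [col 1: F + S ≡ M (mod 10)] column 1 (F + S ≡ M (mod 10), carry-in 0) doesn't pin S yet; pick S=6 and continue ⇒ S=6.
Step 3. [col 1: F + S ≡ M (mod 10)] column 1 reads F+S+carry(0)=M with S=6, M=0; with digits 0,6 already taken and all letters distinct, the only value for F is 4 ⇒ F=4.
Step 4. [col 2: G + F ≡ U (mod 10)] U=7 is one option consistent with column 2 (G + F ≡ U (mod 10), carry-in 1) — take it ⇒ U=7.
Step 5. [col 2: G + F ≡ U (mod 10)] column 2 reads G+F+carry(1)=U with F=4, U=7; with digits 0,4,6,7 already taken and all letters distinct, the only value for G is 2 ⇒ G=2.
Step 6. [col 3: S + Q ≡ R (mod 10)] column 3 (S + Q ≡ R (mod 10), carry-in 0) doesn't pin Q yet; pick Q=5 and continue ⇒ Q=5.
Step 7. [col 3: S + Q ≡ R (mod 10)] column 3: given S=6, Q=5, carry-in 0, and digits 0,2,4,5,6,7 already taken and all letters distinct, S+Q≡R (mod 10) forces R=1. So R=1.
Step 8. [col 5: Y + R ≡ E (mod 10)] from column 5 (R=1, carry-in 0, digits 0,1,2,4,5,6,7 already taken and all letters distinct): E must equal 9 ⇒ E=9.
Step 9. [col 5: Y + R ≡ E (mod 10)] from column 5 (R=1, E=9, carry-in 0, digits 0,1,2,4,5,6,7,9 already taken and all letters distinct): Y must equal 8. So Y=8.

Answer: E=9, F=4, G=2, M=0, Q=5, R=1, S=6, U=7, Y=8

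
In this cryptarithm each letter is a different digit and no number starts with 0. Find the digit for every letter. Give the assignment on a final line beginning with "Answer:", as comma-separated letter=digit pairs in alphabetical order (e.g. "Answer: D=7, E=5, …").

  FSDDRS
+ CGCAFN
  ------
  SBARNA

Step 1. [col 1: S + N ≡ A (mod 10)] N=5 is one option consistent with column 1 (S + N ≡ A (mod 10), carry-in 0) — take it ⇒ N=5.
Step 2. [col 1: S + N ≡ A (mod 10)] no forcing yet in column 1 (carry-in 0); S=7 is free and consistent — try it, so S=7.
Step 3. [col 1: S + N ≡ A (mod 10)] in column 1 we have S+N≡A with carry-in 0; given S=7, N=5 and digits 5,7 already taken and all letters distinct, that pins A to 2. So A=2.
Step 4. [col 2: R + F ≡ N (mod 10)] no forcing yet in column 2 (carry-in 1); R=0 is free and consistent — try it. So R=0.
Step 5. [col 2: R + F ≡ N (mod 10)] from column 2 (R=0, N=5, carry-in 1, digits 0,2,5,7 already taken and all letters distinct): F must equal 4. So F=4.
Step 6. [col 3: D + A ≡ R (mod 10)] in column 3 we have D+A≡R with carry-in 0; given A=2, R=0 and digits 0,2,4,5,7 already taken and all letters distinct, that pins D to 8 ⇒ D=8.
Step 7. [col 4: D + C ≡ A (mod 10)] column 4: given D=8, A=2, carry-in 1, and digits 0,2,4,5,7,8 already taken and all letters distinct, D+C≡A (mod 10) forces C=3 ⇒ C=3.
Step 8. [col 5: S + G ≡ B (mod 10)] from column 5 (S=7, carry-in 1, digits 0,2,3,4,5,7,8 already taken and all letters distinct): G must equal 1 ⇒ G=1.
Step 9. [col 5: S + G ≡ B (mod 10)] in column 5 we have S+G≡B with carry-in 1; given S=7, G=1 and digits 0,1,2,3,4,5,7,8 already taken and all letters distinct, that pins B to 9 ⇒ B=9.

Answer: A=2, B=9, C=3, D=8, F=4, G=1, N=5, R=0, S=7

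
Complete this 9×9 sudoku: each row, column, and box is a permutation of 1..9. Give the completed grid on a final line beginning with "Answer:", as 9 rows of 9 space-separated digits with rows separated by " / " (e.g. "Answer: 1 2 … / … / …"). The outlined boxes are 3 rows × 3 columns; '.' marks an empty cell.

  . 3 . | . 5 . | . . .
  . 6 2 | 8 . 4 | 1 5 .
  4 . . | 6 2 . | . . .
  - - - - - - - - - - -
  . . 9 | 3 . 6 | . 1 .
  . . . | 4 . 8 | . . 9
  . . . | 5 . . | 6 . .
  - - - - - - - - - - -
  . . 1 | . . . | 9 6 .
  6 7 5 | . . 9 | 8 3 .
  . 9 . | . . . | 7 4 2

Step 1. [r4c5∈{7}] nothing but 7 survives at r4c5, so r4c5=7.
Step 2. [r5c5∈{1}] r5c5 is down to just 1 ⇒ r5c5=1.
Step 3. [r6c3∈{3,4,7,8}] across col 3, 4 lands solely at r6c3. So r6c3=4.
Step 4. [r1c4∈{1,7,9}] r1c4 is the only open cell in col 4 admitting 9 ⇒ r1c4=9.
Step 5. [r3c2∈{1,5,8}] row 3 places 5 nowhere but r3c2. So r3c2=5.
Step 6. [r5c2∈{2}] r5c2's peers cover all but 2. So r5c2=2.
Step 7. [r5c8∈{7}] only 7 remains possible at r5c8 ⇒ r5c8=7.
Step 8. [r4c2∈{8}] only 8 remains possible at r4c2, so r4c2=8.
Step 9. [r3c7∈{3}] r3c7 has the single candidate 3, so r3c7=3.
Step 10. [r1c1∈{1,7,8}] in box 1, 1 fits only at r1c1, so r1c1=1.
Step 11. [r1c6∈{7}] r1c6 has the single candidate 7, so r1c6=7.
Step 12. [r1c3∈{8}] only 8 remains possible at r1c3. So r1c3=8.
Step 13. [r9c3∈{3}] r9c3 has the single candidate 3, so r9c3=3.
Step 14. [r4c7∈{2,4,5}] 2 has one home in row 4: r4c7 ⇒ r4c7=2.
Step 15. [r8c4∈{1,2}] r8c4 is the only open cell in row 8 admitting 2 ⇒ r8c4=2.
Step 16. [r9c6∈{1,5}] 5 has one home in row 9: r9c6, so r9c6=5.
Step 17. [r2c9∈{7}] r2c9 has the single candidate 7, so r2c9=7.
Step 18. [r3c9∈{8}] r3c9 has the single candidate 8. So r3c9=8.
Step 19. [r5c1∈{3,5}] row 5 places 3 nowhere but r5c1 ⇒ r5c1=3.
Step 20. [r9c1∈{8}] only 8 remains possible at r9c1, so r9c1=8.
Step 21. [r4c9∈{4,5}] 4 has one home in row 4: r4c9, so r4c9=4.
Step 22. [r7c5∈{3,4,8}] r7c5 is the only open cell in row 7 admitting 8. So r7c5=8.
Step 23. [r7c1∈{2}] nothing but 2 survives at r7c1, so r7c1=2.
Step 24. [r8c9∈{1}] only 1 remains possible at r8c9 ⇒ r8c9=1.
Step 25. [r9c5∈{6}] r9c5 has the single candidate 6 ⇒ r9c5=6.
Step 26. [r7c4∈{7}] nothing but 7 survives at r7c4 ⇒ r7c4=7.
Step 27. [r7c6∈{3}] r7c6 is down to just 3. So r7c6=3.
Step 28. [r6c8∈{8}] only 8 remains possible at r6c8 ⇒ r6c8=8.
Step 29. [r8c5∈{4}] only 4 remains possible at r8c5. So r8c5=4.
Step 30. [r1c9∈{6}] r1c9 has the single candidate 6. So r1c9=6.
Step 31. [r4c1∈{5}] nothing but 5 survives at r4c1, so r4c1=5.
Step 32. [r6c5∈{9}] nothing but 9 survives at r6c5 ⇒ r6c5=9.
Step 33. [r9c4∈{1}] r9c4 has the single candidate 1. So r9c4=1.
Step 34. [r6c2∈{1}] r6c2 is down to just 1. So r6c2=1.
Step 35. [r5c7∈{5}] r5c7 is down to just 5. So r5c7=5.
Step 36. [r1c7∈{4}] r1c7's peers cover all but 4. So r1c7=4.
Step 37. [r7c9∈{5}] only 5 remains possible at r7c9 ⇒ r7c9=5.
Step 38. [r7c2∈{4}] r7c2 is down to just 4. So r7c2=4.
Step 39. [r3c3∈{7}] r3c3 is down to just 7 ⇒ r3c3=7.
Step 40. [r3c8∈{9}] r3c8 has the single candidate 9. So r3c8=9.
Step 41. [r6c1∈{7}] nothing but 7 survives at r6c1 ⇒ r6c1=7.
Step 42. [r6c9∈{3}] r6c9's peers cover all but 3. So r6c9=3.
Step 43. [r1c8∈{2}] r1c8 has the single candidate 2. So r1c8=2.
Step 44. [r5c3∈{6}] nothing but 6 survives at r5c3 ⇒ r5c3=6.
Step 45. [r6c6∈{2}] r6c6 has the single candidate 2, so r6c6=2.
Step 46. [r2c1∈{9}] r2c1's peers cover all but 9, so r2c1=9.
Step 47. [r3c6∈{1}] only 1 remains possible at r3c6 ⇒ r3c6=1.
Step 48. [r2c5∈{3}] r2c5 has the single candidate 3, so r2c5=3.

Answer: 1 3 8 9 5 7 4 2 6 / 9 6 2 8 3 4 1 5 7 / 4 5 7 6 2 1 3 9 8 / 5 8 9 3 7 6 2 1 4 / 3 2 6 4 1 8 5 7 9 / 7 1 4 5 9 2 6 8 3 / 2 4 1 7 8 3 9 6 5 / 6 7 5 2 4 9 8 3 1 / 8 9 3 1 6 5 7 4 2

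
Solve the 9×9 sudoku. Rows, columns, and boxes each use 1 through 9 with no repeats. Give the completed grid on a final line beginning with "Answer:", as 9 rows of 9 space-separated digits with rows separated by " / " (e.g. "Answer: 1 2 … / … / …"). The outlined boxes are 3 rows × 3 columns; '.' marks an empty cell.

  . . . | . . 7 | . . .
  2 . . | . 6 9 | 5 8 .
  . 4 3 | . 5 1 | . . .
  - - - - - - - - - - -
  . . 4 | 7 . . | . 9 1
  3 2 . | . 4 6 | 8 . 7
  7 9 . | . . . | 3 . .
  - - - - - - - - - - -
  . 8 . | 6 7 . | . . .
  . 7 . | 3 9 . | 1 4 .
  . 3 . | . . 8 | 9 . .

Step 1. [r7c7∈{2}] nothing but 2 survives at r7c7. So r7c7=2.
Step 2. [r5c8∈{5}] nothing but 5 survives at r5c8, so r5c8=5.
Step 3. [r1c8∈{1,2,3,6}] r1c8 is the only open cell in col 8 admitting 1. So r1c8=1.
Step 4. [r4c7∈{6}] r4c7's peers cover all but 6, so r4c7=6.
Step 5. [r6c3∈{1,5,6,8}] 6 has one home in row 6: r6c3, so r6c3=6.
Step 6. [r1c3∈{5,8,9}] in col 3, 8 fits only at r1c3, so r1c3=8.
Step 7. [r6c8∈{2}] nothing but 2 survives at r6c8 ⇒ r6c8=2.
Step 8. [r1c2∈{5,6}] col 2 places 6 nowhere but r1c2, so r1c2=6.
Step 9. [r1c1∈{5,9}] row 1 places 5 nowhere but r1c1 ⇒ r1c1=5.
Step 10. [r5c3∈{1}] r5c3 has the single candidate 1. So r5c3=1.
Step 11. [r6c6∈{5}] r6c6 is down to just 5. So r6c6=5.
Step 12. [r9c4∈{1,2,4,5}] 5 has one home in col 4: r9c4 ⇒ r9c4=5.
Step 13. [r9c9∈{6}] r9c9 has the single candidate 6. So r9c9=6.
Step 14. [r1c9∈{2,3,4,9}] across row 1, 9 lands solely at r1c9, so r1c9=9.
Step 15. [r8c6∈{2}] r8c6's peers cover all but 2, so r8c6=2.
Step 16. [r4c5∈{2,3,8}] row 4 places 2 nowhere but r4c5 ⇒ r4c5=2.
Step 17. [r7c1∈{1,4,9}] across row 7, 1 lands solely at r7c1, so r7c1=1.
Step 18. [r6c4∈{1,8}] col 4 places 1 nowhere but r6c4. So r6c4=1.
Step 19. [r8c3∈{5}] only 5 remains possible at r8c3, so r8c3=5.
Step 20. [r1c4∈{2,4}] across row 1, 2 lands solely at r1c4, so r1c4=2.
Step 21. [r2c9∈{3,4}] across row 2, 3 lands solely at r2c9. So r2c9=3.
Step 22. [r3c8∈{6,7}] across row 3, 6 lands solely at r3c8 ⇒ r3c8=6.
Step 23. [r5c4∈{9}] nothing but 9 survives at r5c4. So r5c4=9.
Step 24. [r3c1∈{9}] r3c1 has the single candidate 9. So r3c1=9.
Step 25. [r7c8∈{3}] r7c8 is down to just 3, so r7c8=3.
Step 26. [r7c9∈{5}] r7c9's peers cover all but 5, so r7c9=5.
Step 27. [r4c6∈{3}] r4c6 is down to just 3. So r4c6=3.
Step 28. [r6c9∈{4}] r6c9's peers cover all but 4, so r6c9=4.
Step 29. [r2c2∈{1}] r2c2 is down to just 1, so r2c2=1.
Step 30. [r8c9∈{8}] nothing but 8 survives at r8c9. So r8c9=8.
Step 31. [r3c4∈{8}] only 8 remains possible at r3c4. So r3c4=8.
Step 32. [r2c4∈{4}] only 4 remains possible at r2c4. So r2c4=4.
Step 33. [r3c7∈{7}] r3c7 is down to just 7. So r3c7=7.
Step 34. [r9c8∈{7}] r9c8 has the single candidate 7. So r9c8=7.
Step 35. [r3c9∈{2}] r3c9 has the single candidate 2 ⇒ r3c9=2.
Step 36. [r9c1∈{4}] only 4 remains possible at r9c1, so r9c1=4.
Step 37. [r9c3∈{2}] nothing but 2 survives at r9c3 ⇒ r9c3=2.
Step 38. [r4c2∈{5}] r4c2's peers cover all but 5 ⇒ r4c2=5.
Step 39. [r7c6∈{4}] r7c6 is down to just 4. So r7c6=4.
Step 40. [r4c1∈{8}] nothing but 8 survives at r4c1 ⇒ r4c1=8.
Step 41. [r7c3∈{9}] r7c3's peers cover all but 9 ⇒ r7c3=9.
Step 42. [r1c7∈{4}] r1c7 is down to just 4 ⇒ r1c7=4.
Step 43. [r9c5∈{1}] r9c5 has the single candidate 1, so r9c5=1.
Step 44. [r2c3∈{7}] only 7 remains possible at r2c3. So r2c3=7.
Step 45. [r8c1∈{6}] nothing but 6 survives at r8c1 ⇒ r8c1=6.
Step 46. [r1c5∈{3}] only 3 remains possible at r1c5 ⇒ r1c5=3.
Step 47. [r6c5∈{8}] r6c5 is down to just 8 ⇒ r6c5=8.

Answer: 5 6 8 2 3 7 4 1 9 / 2 1 7 4 6 9 5 8 3 / 9 4 3 8 5 1 7 6 2 / 8 5 4 7 2 3 6 9 1 / 3 2 1 9 4 6 8 5 7 / 7 9 6 1 8 5 3 2 4 / 1 8 9 6 7 4 2 3 5 / 6 7 5 3 9 2 1 4 8 / 4 3 2 5 1 8 9 7 6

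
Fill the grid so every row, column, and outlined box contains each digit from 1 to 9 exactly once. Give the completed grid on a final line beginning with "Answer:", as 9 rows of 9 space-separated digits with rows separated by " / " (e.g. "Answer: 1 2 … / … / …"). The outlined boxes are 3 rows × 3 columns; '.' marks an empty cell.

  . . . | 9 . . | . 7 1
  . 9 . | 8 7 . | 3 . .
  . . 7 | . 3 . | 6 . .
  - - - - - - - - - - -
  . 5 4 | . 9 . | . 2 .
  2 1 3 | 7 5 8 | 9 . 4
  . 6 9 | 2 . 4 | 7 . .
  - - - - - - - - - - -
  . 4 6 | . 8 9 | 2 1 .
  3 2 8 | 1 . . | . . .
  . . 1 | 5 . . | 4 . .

Step 1. [r3c2∈{8}] r3c2's peers cover all but 8 ⇒ r3c2=8.
Step 2. [r7c1∈{5,7}] box 7 places 5 nowhere but r7c1 ⇒ r7c1=5.
Step 3. [r7c9∈{3,7}] in row 7, 7 fits only at r7c9 ⇒ r7c9=7.
Step 4. [r3c4∈{4}] r3c4 is down to just 4. So r3c4=4.
Step 5. [r8c7∈{5}] r8c7's peers cover all but 5. So r8c7=5.
Step 6. [r6c1∈{8}] r6c1 has the single candidate 8. So r6c1=8.
Step 7. [r9c8∈{3,6,8,9}] in col 8, 8 fits only at r9c8. So r9c8=8.
Step 8. [r9c9∈{3,6,9}] in box 9, 3 fits only at r9c9, so r9c9=3.
Step 9. [r6c9∈{5}] nothing but 5 survives at r6c9, so r6c9=5.
Step 10. [r4c4∈{3,6}] in col 4, 6 fits only at r4c4 ⇒ r4c4=6.
Step 11. [r8c9∈{6,9}] 6 has one home in col 9: r8c9, so r8c9=6.
Step 12. [r2c9∈{2}] r2c9's peers cover all but 2 ⇒ r2c9=2.
Step 13. [r3c6∈{1,2,5}] r3c6 is the only open cell in row 3 admitting 2 ⇒ r3c6=2.
Step 14. [r2c6∈{1,5,6}] r2c6 is the only open cell in box 2 admitting 1 ⇒ r2c6=1.
Step 15. [r1c5∈{6}] r1c5's peers cover all but 6, so r1c5=6.
Step 16. [r3c8∈{5,9}] r3c8 is the only open cell in row 3 admitting 5. So r3c8=5.
Step 17. [r9c2∈{7}] r9c2 is down to just 7. So r9c2=7.
Step 18. [r2c1∈{4,6}] row 2 places 6 nowhere but r2c1 ⇒ r2c1=6.
Step 19. [r2c3∈{5}] r2c3 has the single candidate 5 ⇒ r2c3=5.
Step 20. [r1c7∈{8}] r1c7's peers cover all but 8 ⇒ r1c7=8.
Step 21. [r9c6∈{6}] nothing but 6 survives at r9c6 ⇒ r9c6=6.
Step 22. [r4c7∈{1}] r4c7 has the single candidate 1 ⇒ r4c7=1.
Step 23. [r1c3∈{2}] r1c3's peers cover all but 2 ⇒ r1c3=2.
Step 24. [r3c9∈{9}] r3c9's peers cover all but 9. So r3c9=9.
Step 25. [r3c1∈{1}] r3c1 has the single candidate 1 ⇒ r3c1=1.
Step 26. [r8c5∈{4}] r8c5 is down to just 4 ⇒ r8c5=4.
Step 27. [r1c6∈{5}] r1c6 has the single candidate 5 ⇒ r1c6=5.
Step 28. [r9c1∈{9}] r9c1's peers cover all but 9. So r9c1=9.
Step 29. [r8c6∈{7}] r8c6 has the single candidate 7, so r8c6=7.
Step 30. [r4c9∈{8}] nothing but 8 survives at r4c9 ⇒ r4c9=8.
Step 31. [r6c8∈{3}] r6c8's peers cover all but 3. So r6c8=3.
Step 32. [r4c6∈{3}] r4c6 is down to just 3 ⇒ r4c6=3.
Step 33. [r1c2∈{3}] nothing but 3 survives at r1c2, so r1c2=3.
Step 34. [r2c8∈{4}] r2c8's peers cover all but 4. So r2c8=4.
Step 35. [r6c5∈{1}] only 1 remains possible at r6c5 ⇒ r6c5=1.
Step 36. [r1c1∈{4}] r1c1 has the single candidate 4 ⇒ r1c1=4.
Step 37. [r4c1∈{7}] r4c1's peers cover all but 7. So r4c1=7.
Step 38. [r8c8∈{9}] nothing but 9 survives at r8c8 ⇒ r8c8=9.
Step 39. [r9c5∈{2}] r9c5 has the single candidate 2 ⇒ r9c5=2.
Step 40. [r5c8∈{6}] r5c8 has the single candidate 6. So r5c8=6.
Step 41. [r7c4∈{3}] nothing but 3 survives at r7c4, so r7c4=3.

Answer: 4 3 2 9 6 5 8 7 1 / 6 9 5 8 7 1 3 4 2 / 1 8 7 4 3 2 6 5 9 / 7 5 4 6 9 3 1 2 8 / 2 1 3 7 5 8 9 6 4 / 8 6 9 2 1 4 7 3 5 / 5 4 6 3 8 9 2 1 7 / 3 2 8 1 4 7 5 9 6 / 9 7 1 5 2 6 4 8 3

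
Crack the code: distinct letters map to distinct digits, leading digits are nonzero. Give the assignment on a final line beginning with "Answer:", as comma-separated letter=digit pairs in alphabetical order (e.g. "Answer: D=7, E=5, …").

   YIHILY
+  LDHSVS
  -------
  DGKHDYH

Step 1. [col 1: Y + S ≡ H (mod 10)] no forcing yet in column 1 (carry-in 0); H=9 is free and consistent — try it. So H=9.
Step 2. [col 1: Y + S ≡ H (mod 10)] several values work for S in column 1 (Y + S ≡ H (mod 10), carry-in 0); try S=7, so S=7.
Step 3. [D] adding two 6-digit numbers gives at most 6+1 digits, and here it does — D is that final carry and must be 1, so D=1.
Step 4. [col 1: Y + S ≡ H (mod 10)] from column 1 (S=7, H=9, carry-in 0, digits 1,7,9 already taken and all letters distinct): Y must equal 2, so Y=2.
Step 5. [col 2: L + V ≡ Y (mod 10)] several values work for V in column 2 (L + V ≡ Y (mod 10), carry-in 0); try V=4 ⇒ V=4.
Step 6. [col 2: L + V ≡ Y (mod 10)] from column 2 (V=4, Y=2, carry-in 0, digits 1,2,4,7,9 already taken and all letters distinct): L must equal 8, so L=8.
Step 7. [col 3: I + S ≡ D (mod 10)] column 3: given S=7, D=1, carry-in 1, and digits 1,2,4,7,8,9 already taken and all letters distinct, I+S≡D (mod 10) forces I=3, so I=3.
Step 8. [col 5: I + D ≡ K (mod 10)] in column 5 we have I+D≡K with carry-in 1; given I=3, D=1 and digits 1,2,3,4,7,8,9 already taken and all letters distinct, that pins K to 5, so K=5.
Step 9. [col 6: Y + L ≡ G (mod 10)] column 6: given Y=2, L=8, carry-in 0, and digits 1,2,3,4,5,7,8,9 already taken and all letters distinct, Y+L≡G (mod 10) forces G=0 ⇒ G=0.

Answer: D=1, G=0, H=9, I=3, K=5, L=8, S=7, V=4, Y=2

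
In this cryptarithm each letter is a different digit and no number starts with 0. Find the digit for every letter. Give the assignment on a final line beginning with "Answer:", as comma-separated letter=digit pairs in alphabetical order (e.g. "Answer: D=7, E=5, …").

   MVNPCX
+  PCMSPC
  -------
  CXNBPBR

Step 1. [col 1: X + C ≡ R (mod 10)] column 1 (X + C ≡ R (mod 10), carry-in 0) doesn't pin X yet; pick X=4 and continue. So X=4.
Step 2. [col 1: X + C ≡ R (mod 10)] several values work for R in column 1 (X + C ≡ R (mod 10), carry-in 0); try R=5. So R=5.
Step 3. [col 1: X + C ≡ R (mod 10)] column 1 reads X+C+carry(0)=R with X=4, R=5; with digits 4,5 already taken and all letters distinct, the only value for C is 1 ⇒ C=1.
Step 4. [col 2: C + P ≡ B (mod 10)] several values work for B in column 2 (C + P ≡ B (mod 10), carry-in 0); try B=9. So B=9.
Step 5. [col 2: C + P ≡ B (mod 10)] column 2: given C=1, B=9, carry-in 0, and digits 1,4,5,9 already taken and all letters distinct, C+P≡B (mod 10) forces P=8, so P=8.
Step 6. [col 3: P + S ≡ P (mod 10)] from column 3 (P=8, carry-in 0, digits 1,4,5,8,9 already taken and all letters distinct): S must equal 0. So S=0.
Step 7. [col 4: N + M ≡ B (mod 10)] no forcing yet in column 4 (carry-in 0); M=6 is free and consistent — try it ⇒ M=6.
Step 8. [col 4: N + M ≡ B (mod 10)] column 4 reads N+M+carry(0)=B with M=6, B=9; with digits 0,1,4,5,6,8,9 already taken and all letters distinct, the only value for N is 3. So N=3.
Step 9. [col 5: V + C ≡ N (mod 10)] in column 5 we have V+C≡N with carry-in 0; given C=1, N=3 and digits 0,1,3,4,5,6,8,9 already taken and all letters distinct, that pins V to 2 ⇒ V=2.

Answer: B=9, C=1, M=6, N=3, P=8, R=5, S=0, V=2, X=4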